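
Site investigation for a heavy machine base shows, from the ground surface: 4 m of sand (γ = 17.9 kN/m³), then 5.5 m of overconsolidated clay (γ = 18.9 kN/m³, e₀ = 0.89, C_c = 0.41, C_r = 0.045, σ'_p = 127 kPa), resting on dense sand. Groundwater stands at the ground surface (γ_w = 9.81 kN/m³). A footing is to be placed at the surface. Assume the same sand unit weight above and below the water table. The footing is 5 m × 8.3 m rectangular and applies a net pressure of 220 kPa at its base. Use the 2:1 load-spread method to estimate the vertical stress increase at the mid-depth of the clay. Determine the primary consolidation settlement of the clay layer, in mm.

Mid-depth of clay below the ground surface: z = 4 + 5.5/2 = 6.75 m.
Total vertical stress at mid-clay: σ_v = 17.9×4 + 18.9×2.75 = 123.57 kPa.
Pore pressure: u = 9.81×(6.75 − 0) = 66.218 kPa.
Initial effective stress: σ'_0 = σ_v − u = 123.57 − 66.218 = 57.352 kPa.
Stress increase at mid-clay by the 2:1 spreading method:
Δσ = qBL/((B+z)(L+z)) = 220×5×8.3/((5+6.75)(8.3+6.75)) = 51.629 kPa
Final effective stress: σ'_f = 57.352 + 51.629 = 108.98 kPa.
σ'_f = 108.98 ≤ σ'_p = 127 kPa, so the clay remains overconsolidated and only the recompression index applies:
S_c = C_r·H/(1+e₀)·log₁₀(σ'_f/σ'_0) = 0.045×5.5/1.89×log₁₀(108.98/57.352)
    = 0.13095 × 0.2788 = 0.03651 m

S_c ≈ 36.5 mm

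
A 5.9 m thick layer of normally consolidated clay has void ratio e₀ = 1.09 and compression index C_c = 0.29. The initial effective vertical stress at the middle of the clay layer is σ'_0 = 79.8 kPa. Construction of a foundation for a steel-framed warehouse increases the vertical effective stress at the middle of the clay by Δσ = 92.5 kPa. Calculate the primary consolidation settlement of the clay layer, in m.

Final effective stress: σ'_f = σ'_0 + Δσ = 79.8 + 92.5 = 172.3 kPa.
Normally consolidated clay, so the full stress increment lies on the virgin compression line:
S_c = C_c·H/(1+e₀)·log₁₀(σ'_f/σ'_0) = 0.29×5.9/(1+1.09)×log₁₀(172.3/79.8)
    = 0.81866 × 0.33428 = 0.2737 m

S_c ≈ 0.274 m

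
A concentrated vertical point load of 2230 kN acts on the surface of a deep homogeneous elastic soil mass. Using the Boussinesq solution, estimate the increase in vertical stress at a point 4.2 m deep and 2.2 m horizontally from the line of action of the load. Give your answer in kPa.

Boussinesq vertical stress below a point load on an elastic half-space:
Δσ_z = 3P/(2πz²) · [1 + (r/z)²]^(−5/2)
r/z = 2.2/4.2 = 0.52381; [1+(r/z)²]^(−5/2) = 0.54545.
Δσ_z = 3×2230/(2π×4.2²) × 0.54545 = 60.36 × 0.54545 = 32.92 kPa

Δσ_z ≈ 32.9 kPa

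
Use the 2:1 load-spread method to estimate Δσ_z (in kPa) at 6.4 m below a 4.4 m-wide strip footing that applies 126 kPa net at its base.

By the 2:1 method the load spreads at 1 horizontal : 2 vertical, so at depth z the loaded area has grown by z in each plan dimension:
Δσ = qB/(B+z) = 126×4.4/(4.4+6.4) = 51.333 kPa

Δσ_z ≈ 51.3 kPa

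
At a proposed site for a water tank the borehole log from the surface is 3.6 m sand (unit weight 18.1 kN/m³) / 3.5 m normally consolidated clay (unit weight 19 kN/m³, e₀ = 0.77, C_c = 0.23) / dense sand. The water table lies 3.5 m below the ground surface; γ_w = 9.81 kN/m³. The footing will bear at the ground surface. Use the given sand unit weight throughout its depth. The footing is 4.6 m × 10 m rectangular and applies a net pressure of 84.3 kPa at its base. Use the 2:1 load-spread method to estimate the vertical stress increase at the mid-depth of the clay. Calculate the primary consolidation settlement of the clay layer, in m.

Mid-depth of clay below the ground surface: z = 3.6 + 3.5/2 = 5.35 m.
Total vertical stress at mid-clay: σ_v = 18.1×3.6 + 19×1.75 = 98.41 kPa.
Pore pressure: u = 9.81×(5.35 − 3.5) = 18.149 kPa.
Initial effective stress: σ'_0 = σ_v − u = 98.41 − 18.149 = 80.261 kPa.
Stress increase at mid-clay by the 2:1 spreading method:
Δσ = qBL/((B+z)(L+z)) = 84.3×4.6×10/((4.6+5.35)(10+5.35)) = 25.389 kPa
Final effective stress: σ'_f = σ'_0 + Δσ = 80.261 + 25.389 = 105.65 kPa.
Normally consolidated clay, so the full stress increment lies on the virgin compression line:
S_c = C_c·H/(1+e₀)·log₁₀(σ'_f/σ'_0) = 0.23×3.5/(1+0.77)×log₁₀(105.65/80.261)
    = 0.4548 × 0.11936 = 0.05428 m

S_c ≈ 0.0543 m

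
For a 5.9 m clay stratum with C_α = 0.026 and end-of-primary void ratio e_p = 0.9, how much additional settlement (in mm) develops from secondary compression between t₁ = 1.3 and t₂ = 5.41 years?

Secondary compression: S_s = C_α·H/(1+e_p)·log₁₀(t₂/t₁)
S_s = 0.026×5.9/(1+0.9)×log₁₀(5.41/1.3)
    = 0.08074 × 0.6193 = 0.05 m

S_s ≈ 50 mm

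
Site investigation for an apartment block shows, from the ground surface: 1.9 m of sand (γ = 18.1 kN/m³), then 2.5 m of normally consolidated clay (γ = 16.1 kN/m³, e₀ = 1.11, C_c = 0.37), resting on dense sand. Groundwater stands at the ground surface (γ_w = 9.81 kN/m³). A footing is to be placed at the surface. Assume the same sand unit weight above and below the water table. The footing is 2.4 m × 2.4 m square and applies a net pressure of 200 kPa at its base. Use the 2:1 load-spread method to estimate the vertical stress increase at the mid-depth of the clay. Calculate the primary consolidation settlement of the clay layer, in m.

Mid-depth of clay below the ground surface: z = 1.9 + 2.5/2 = 3.15 m.
Total vertical stress at mid-clay: σ_v = 18.1×1.9 + 16.1×1.25 = 54.515 kPa.
Pore pressure: u = 9.81×(3.15 − 0) = 30.902 kPa.
Initial effective stress: σ'_0 = σ_v − u = 54.515 − 30.902 = 23.613 kPa.
Stress increase at mid-clay by the 2:1 spreading method:
Δσ = qBL/((B+z)(L+z)) = 200×2.4×2.4/((2.4+3.15)(2.4+3.15)) = 37.4 kPa
Final effective stress: σ'_f = σ'_0 + Δσ = 23.613 + 37.4 = 61.013 kPa.
Normally consolidated clay, so the full stress increment lies on the virgin compression line:
S_c = C_c·H/(1+e₀)·log₁₀(σ'_f/σ'_0) = 0.37×2.5/(1+1.11)×log₁₀(61.013/23.613)
    = 0.43839 × 0.41227 = 0.1807 m

S_c ≈ 0.181 m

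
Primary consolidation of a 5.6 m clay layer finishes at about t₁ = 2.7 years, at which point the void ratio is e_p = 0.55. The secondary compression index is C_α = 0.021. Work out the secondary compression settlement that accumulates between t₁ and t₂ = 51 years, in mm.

Secondary compression: S_s = C_α·H/(1+e_p)·log₁₀(t₂/t₁)
S_s = 0.021×5.6/(1+0.55)×log₁₀(51/2.7)
    = 0.07587 × 1.276 = 0.09683 m

S_s ≈ 96.8 mm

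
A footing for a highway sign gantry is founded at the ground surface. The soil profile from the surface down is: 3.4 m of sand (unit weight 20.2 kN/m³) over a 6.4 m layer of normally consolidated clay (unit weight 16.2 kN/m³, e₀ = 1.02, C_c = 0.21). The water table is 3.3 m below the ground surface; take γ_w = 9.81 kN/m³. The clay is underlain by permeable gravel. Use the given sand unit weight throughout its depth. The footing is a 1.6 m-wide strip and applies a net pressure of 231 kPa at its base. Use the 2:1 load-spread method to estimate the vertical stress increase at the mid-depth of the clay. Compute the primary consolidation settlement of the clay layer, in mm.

S_c ≈ 119 mm

Mid-depth of clay below the ground surface: z = 3.4 + 6.4/2 = 6.6 m.
Total vertical stress at mid-clay: σ_v = 20.2×3.4 + 16.2×3.2 = 120.52 kPa.
Pore pressure: u = 9.81×(6.6 − 3.3) = 32.373 kPa.
Initial effective stress: σ'_0 = σ_v − u = 120.52 − 32.373 = 88.147 kPa.
Stress increase at mid-clay by the 2:1 spreading method:
Δσ = qB/(B+z) = 231×1.6/(1.6+6.6) = 45.073 kPa
Final effective stress: σ'_f = σ'_0 + Δσ = 88.147 + 45.073 = 133.22 kPa.
Normally consolidated clay, so the full stress increment lies on the virgin compression line:
S_c = C_c·H/(1+e₀)·log₁₀(σ'_f/σ'_0) = 0.21×6.4/(1+1.02)×log₁₀(133.22/88.147)
    = 0.66535 × 0.17936 = 0.1193 m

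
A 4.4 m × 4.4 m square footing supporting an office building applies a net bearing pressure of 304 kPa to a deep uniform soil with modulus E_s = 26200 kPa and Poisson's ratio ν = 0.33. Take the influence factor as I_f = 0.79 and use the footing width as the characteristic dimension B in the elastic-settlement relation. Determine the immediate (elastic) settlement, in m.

S_e ≈ 0.0359 m

Immediate (elastic) settlement: S_e = q·B·(1−ν²)/E_s · I_f.
S_e = 304 × 4.4 × (1 − 0.33²) / 26200 × 0.79
    = 304 × 4.4 × 0.8911 / 26200 × 0.79
    = 0.03594 m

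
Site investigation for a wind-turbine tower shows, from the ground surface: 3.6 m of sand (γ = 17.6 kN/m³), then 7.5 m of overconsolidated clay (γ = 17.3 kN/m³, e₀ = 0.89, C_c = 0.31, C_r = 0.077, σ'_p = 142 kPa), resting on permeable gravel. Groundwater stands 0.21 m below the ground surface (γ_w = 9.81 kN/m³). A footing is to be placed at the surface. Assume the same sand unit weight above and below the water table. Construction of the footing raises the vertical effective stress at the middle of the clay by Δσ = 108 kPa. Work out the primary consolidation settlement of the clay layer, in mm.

S_c ≈ 202 mm

Mid-depth of clay below the ground surface: z = 3.6 + 7.5/2 = 7.35 m.
Total vertical stress at mid-clay: σ_v = 17.6×3.6 + 17.3×3.75 = 128.24 kPa.
Pore pressure: u = 9.81×(7.35 − 0.21) = 70.043 kPa.
Initial effective stress: σ'_0 = σ_v − u = 128.24 − 70.043 = 58.197 kPa.
Final effective stress: σ'_f = 58.197 + 108 = 166.2 kPa.
σ'_f = 166.2 > σ'_p = 142 kPa, so the stress path crosses the preconsolidation pressure — recompression up to σ'_p, then virgin compression beyond:
S_c = H/(1+e₀)·[C_r·log₁₀(σ'_p/σ'_0) + C_c·log₁₀(σ'_f/σ'_p)]
    = 7.5/1.89 × [0.077×log₁₀(142/58.197) + 0.31×log₁₀(166.2/142)]
    = 3.9683 × [0.029829 + 0.021186] = 0.2024 m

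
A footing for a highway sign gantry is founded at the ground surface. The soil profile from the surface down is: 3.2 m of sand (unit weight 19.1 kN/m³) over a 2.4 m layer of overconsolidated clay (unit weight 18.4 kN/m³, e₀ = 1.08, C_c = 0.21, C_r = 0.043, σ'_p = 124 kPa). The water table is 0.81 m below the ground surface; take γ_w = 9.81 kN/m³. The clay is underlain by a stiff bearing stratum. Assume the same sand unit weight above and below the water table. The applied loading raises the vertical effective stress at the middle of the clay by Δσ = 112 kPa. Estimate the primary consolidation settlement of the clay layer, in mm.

S_c ≈ 47.3 mm

Mid-depth of clay below the ground surface: z = 3.2 + 2.4/2 = 4.4 m.
Total vertical stress at mid-clay: σ_v = 19.1×3.2 + 18.4×1.2 = 83.2 kPa.
Pore pressure: u = 9.81×(4.4 − 0.81) = 35.218 kPa.
Initial effective stress: σ'_0 = σ_v − u = 83.2 − 35.218 = 47.982 kPa.
Final effective stress: σ'_f = 47.982 + 112 = 159.98 kPa.
σ'_f = 159.98 > σ'_p = 124 kPa, so the stress path crosses the preconsolidation pressure — recompression up to σ'_p, then virgin compression beyond:
S_c = H/(1+e₀)·[C_r·log₁₀(σ'_p/σ'_0) + C_c·log₁₀(σ'_f/σ'_p)]
    = 2.4/2.08 × [0.043×log₁₀(124/47.982) + 0.21×log₁₀(159.98/124)]
    = 1.1538 × [0.017731 + 0.023235] = 0.04727 m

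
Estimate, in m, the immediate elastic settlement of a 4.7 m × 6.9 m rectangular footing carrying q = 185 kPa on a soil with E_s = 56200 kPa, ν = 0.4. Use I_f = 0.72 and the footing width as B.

S_e ≈ 0.00936 m

Immediate (elastic) settlement: S_e = q·B·(1−ν²)/E_s · I_f.
S_e = 185 × 4.7 × (1 − 0.4²) / 56200 × 0.72
    = 185 × 4.7 × 0.84 / 56200 × 0.72
    = 0.009357 m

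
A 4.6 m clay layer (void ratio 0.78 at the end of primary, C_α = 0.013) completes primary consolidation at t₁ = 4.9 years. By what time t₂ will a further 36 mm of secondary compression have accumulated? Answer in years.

S_s = C_α·H/(1+e_p)·log₁₀(t₂/t₁) ⇒ log₁₀(t₂/t₁) = S_s·(1+e_p)/(C_α·H).
log₁₀(t₂/t₁) = 0.036 × (1+0.78) / (0.013×4.6) = 1.072
t₂ = t₁ × 10^1.072 = 4.9 × 11.79 = 57.78 years

t₂ ≈ 57.8 years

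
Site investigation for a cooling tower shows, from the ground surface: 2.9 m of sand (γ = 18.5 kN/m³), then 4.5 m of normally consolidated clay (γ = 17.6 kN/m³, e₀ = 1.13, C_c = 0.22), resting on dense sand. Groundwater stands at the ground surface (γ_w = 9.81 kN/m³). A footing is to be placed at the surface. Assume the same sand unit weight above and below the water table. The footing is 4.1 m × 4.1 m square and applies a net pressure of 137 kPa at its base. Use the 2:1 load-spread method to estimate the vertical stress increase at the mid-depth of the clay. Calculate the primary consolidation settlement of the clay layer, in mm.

S_c ≈ 98.6 mm

Mid-depth of clay below the ground surface: z = 2.9 + 4.5/2 = 5.15 m.
Total vertical stress at mid-clay: σ_v = 18.5×2.9 + 17.6×2.25 = 93.25 kPa.
Pore pressure: u = 9.81×(5.15 − 0) = 50.522 kPa.
Initial effective stress: σ'_0 = σ_v − u = 93.25 − 50.522 = 42.728 kPa.
Stress increase at mid-clay by the 2:1 spreading method:
Δσ = qBL/((B+z)(L+z)) = 137×4.1×4.1/((4.1+5.15)(4.1+5.15)) = 26.916 kPa
Final effective stress: σ'_f = σ'_0 + Δσ = 42.728 + 26.916 = 69.644 kPa.
Normally consolidated clay, so the full stress increment lies on the virgin compression line:
S_c = C_c·H/(1+e₀)·log₁₀(σ'_f/σ'_0) = 0.22×4.5/(1+1.13)×log₁₀(69.644/42.728)
    = 0.46479 × 0.21217 = 0.09861 m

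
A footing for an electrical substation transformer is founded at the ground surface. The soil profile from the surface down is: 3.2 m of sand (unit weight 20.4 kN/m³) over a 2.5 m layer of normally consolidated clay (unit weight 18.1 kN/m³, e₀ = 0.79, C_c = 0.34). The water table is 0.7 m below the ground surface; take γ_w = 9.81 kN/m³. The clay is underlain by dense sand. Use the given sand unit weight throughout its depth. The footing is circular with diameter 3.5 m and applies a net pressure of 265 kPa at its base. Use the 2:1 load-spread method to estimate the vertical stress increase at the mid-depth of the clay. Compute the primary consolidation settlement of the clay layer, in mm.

Mid-depth of clay below the ground surface: z = 3.2 + 2.5/2 = 4.45 m.
Total vertical stress at mid-clay: σ_v = 20.4×3.2 + 18.1×1.25 = 87.905 kPa.
Pore pressure: u = 9.81×(4.45 − 0.7) = 36.788 kPa.
Initial effective stress: σ'_0 = σ_v − u = 87.905 − 36.788 = 51.117 kPa.
Stress increase at mid-clay by the 2:1 spreading method:
Δσ ≈ qD²/(D+z)² = 265×3.5²/(3.5+4.45)² = 51.363 kPa
Final effective stress: σ'_f = σ'_0 + Δσ = 51.117 + 51.363 = 102.48 kPa.
Normally consolidated clay, so the full stress increment lies on the virgin compression line:
S_c = C_c·H/(1+e₀)·log₁₀(σ'_f/σ'_0) = 0.34×2.5/(1+0.79)×log₁₀(102.48/51.117)
    = 0.47486 × 0.30207 = 0.1434 m

S_c ≈ 143 mm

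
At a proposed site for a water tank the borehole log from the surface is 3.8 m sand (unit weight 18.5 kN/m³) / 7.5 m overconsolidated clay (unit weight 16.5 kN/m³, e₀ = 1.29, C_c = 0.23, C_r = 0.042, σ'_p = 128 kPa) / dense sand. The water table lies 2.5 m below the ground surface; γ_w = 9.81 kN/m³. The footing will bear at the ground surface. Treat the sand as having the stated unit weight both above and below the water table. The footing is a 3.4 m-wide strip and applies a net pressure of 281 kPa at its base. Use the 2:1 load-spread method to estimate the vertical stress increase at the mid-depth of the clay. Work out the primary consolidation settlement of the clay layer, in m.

Mid-depth of clay below the ground surface: z = 3.8 + 7.5/2 = 7.55 m.
Total vertical stress at mid-clay: σ_v = 18.5×3.8 + 16.5×3.75 = 132.18 kPa.
Pore pressure: u = 9.81×(7.55 − 2.5) = 49.541 kPa.
Initial effective stress: σ'_0 = σ_v − u = 132.18 − 49.541 = 82.639 kPa.
Stress increase at mid-clay by the 2:1 spreading method:
Δσ = qB/(B+z) = 281×3.4/(3.4+7.55) = 87.251 kPa
Final effective stress: σ'_f = 82.639 + 87.251 = 169.89 kPa.
σ'_f = 169.89 > σ'_p = 128 kPa, so the stress path crosses the preconsolidation pressure — recompression up to σ'_p, then virgin compression beyond:
S_c = H/(1+e₀)·[C_r·log₁₀(σ'_p/σ'_0) + C_c·log₁₀(σ'_f/σ'_p)]
    = 7.5/2.29 × [0.042×log₁₀(128/82.639) + 0.23×log₁₀(169.89/128)]
    = 3.2751 × [0.007981 + 0.02828] = 0.1188 m

S_c ≈ 0.119 m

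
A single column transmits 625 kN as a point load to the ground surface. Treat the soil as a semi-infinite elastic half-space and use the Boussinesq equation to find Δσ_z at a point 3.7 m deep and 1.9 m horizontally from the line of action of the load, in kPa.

Boussinesq vertical stress below a point load on an elastic half-space:
Δσ_z = 3P/(2πz²) · [1 + (r/z)²]^(−5/2)
r/z = 1.9/3.7 = 0.51351; [1+(r/z)²]^(−5/2) = 0.55705.
Δσ_z = 3×625/(2π×3.7²) × 0.55705 = 21.798 × 0.55705 = 12.14 kPa

Δσ_z ≈ 12.1 kPa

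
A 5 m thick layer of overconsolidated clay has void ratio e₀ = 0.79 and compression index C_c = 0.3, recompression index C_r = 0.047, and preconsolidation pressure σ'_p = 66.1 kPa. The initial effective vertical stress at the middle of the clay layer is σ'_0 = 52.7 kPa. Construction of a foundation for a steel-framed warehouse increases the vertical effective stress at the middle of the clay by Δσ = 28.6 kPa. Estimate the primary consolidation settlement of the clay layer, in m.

Final effective stress: σ'_f = 52.7 + 28.6 = 81.3 kPa.
σ'_f = 81.3 > σ'_p = 66.1 kPa, so the stress path crosses the preconsolidation pressure — recompression up to σ'_p, then virgin compression beyond:
S_c = H/(1+e₀)·[C_r·log₁₀(σ'_p/σ'_0) + C_c·log₁₀(σ'_f/σ'_p)]
    = 5/1.79 × [0.047×log₁₀(66.1/52.7) + 0.3×log₁₀(81.3/66.1)]
    = 2.7933 × [0.0046244 + 0.026967] = 0.08824 m

S_c ≈ 0.0882 m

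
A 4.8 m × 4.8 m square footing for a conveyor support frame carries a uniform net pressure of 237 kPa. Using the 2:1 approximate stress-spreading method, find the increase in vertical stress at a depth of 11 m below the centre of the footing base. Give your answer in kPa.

By the 2:1 method the load spreads at 1 horizontal : 2 vertical, so at depth z the loaded area has grown by z in each plan dimension:
Δσ = qBL/((B+z)(L+z)) = 237×4.8×4.8/((4.8+11)(4.8+11)) = 21.873 kPa

Δσ_z ≈ 21.9 kPa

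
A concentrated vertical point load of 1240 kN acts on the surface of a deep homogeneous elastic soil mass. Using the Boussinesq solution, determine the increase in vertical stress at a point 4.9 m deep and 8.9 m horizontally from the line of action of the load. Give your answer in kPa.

Δσ_z ≈ 0.644 kPa

Boussinesq vertical stress below a point load on an elastic half-space:
Δσ_z = 3P/(2πz²) · [1 + (r/z)²]^(−5/2)
r/z = 8.9/4.9 = 1.8163; [1+(r/z)²]^(−5/2) = 0.026096.
Δσ_z = 3×1240/(2π×4.9²) × 0.026096 = 24.659 × 0.026096 = 0.6435 kPa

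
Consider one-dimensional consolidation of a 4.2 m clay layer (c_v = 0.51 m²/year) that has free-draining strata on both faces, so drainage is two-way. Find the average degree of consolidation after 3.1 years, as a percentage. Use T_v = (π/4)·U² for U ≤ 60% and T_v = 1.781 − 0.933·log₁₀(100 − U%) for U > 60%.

U ≈ 66.5 %

Drainage path length: H_d = H/2 = 2.1 m (double drainage).
T_v = c_v·t/H_d² = 0.51×3.1/2.1² = 0.3585.
T_v = 0.3585 corresponds to the U > 60% branch:
U = 1 − 10^((1.781 − T_v)/0.933)/100 = 0.6653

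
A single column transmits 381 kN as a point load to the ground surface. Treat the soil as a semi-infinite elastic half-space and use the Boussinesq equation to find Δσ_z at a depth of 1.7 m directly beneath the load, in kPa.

Δσ_z ≈ 62.9 kPa

Boussinesq vertical stress below a point load on an elastic half-space:
Δσ_z = 3P/(2πz²) · [1 + (r/z)²]^(−5/2)
r/z = 0/1.7 = 0; [1+(r/z)²]^(−5/2) = 1.
Δσ_z = 3×381/(2π×1.7²) × 1 = 62.946 × 1 = 62.95 kPa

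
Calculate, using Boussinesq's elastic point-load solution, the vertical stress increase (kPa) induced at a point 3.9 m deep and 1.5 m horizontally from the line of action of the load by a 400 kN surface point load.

Boussinesq vertical stress below a point load on an elastic half-space:
Δσ_z = 3P/(2πz²) · [1 + (r/z)²]^(−5/2)
r/z = 1.5/3.9 = 0.38462; [1+(r/z)²]^(−5/2) = 0.70829.
Δσ_z = 3×400/(2π×3.9²) × 0.70829 = 12.557 × 0.70829 = 8.894 kPa

Δσ_z ≈ 8.89 kPa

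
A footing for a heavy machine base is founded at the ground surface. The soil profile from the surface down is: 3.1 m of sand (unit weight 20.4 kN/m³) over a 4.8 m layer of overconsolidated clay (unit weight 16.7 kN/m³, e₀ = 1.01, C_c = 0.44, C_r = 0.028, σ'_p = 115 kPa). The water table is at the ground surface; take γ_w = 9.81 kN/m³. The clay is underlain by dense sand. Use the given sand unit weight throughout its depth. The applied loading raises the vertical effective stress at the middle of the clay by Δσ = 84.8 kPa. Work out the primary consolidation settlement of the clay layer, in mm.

Mid-depth of clay below the ground surface: z = 3.1 + 4.8/2 = 5.5 m.
Total vertical stress at mid-clay: σ_v = 20.4×3.1 + 16.7×2.4 = 103.32 kPa.
Pore pressure: u = 9.81×(5.5 − 0) = 53.955 kPa.
Initial effective stress: σ'_0 = σ_v − u = 103.32 − 53.955 = 49.365 kPa.
Final effective stress: σ'_f = 49.365 + 84.8 = 134.16 kPa.
σ'_f = 134.16 > σ'_p = 115 kPa, so the stress path crosses the preconsolidation pressure — recompression up to σ'_p, then virgin compression beyond:
S_c = H/(1+e₀)·[C_r·log₁₀(σ'_p/σ'_0) + C_c·log₁₀(σ'_f/σ'_p)]
    = 4.8/2.01 × [0.028×log₁₀(115/49.365) + 0.44×log₁₀(134.16/115)]
    = 2.3881 × [0.010284 + 0.029447] = 0.09488 m

S_c ≈ 94.9 mm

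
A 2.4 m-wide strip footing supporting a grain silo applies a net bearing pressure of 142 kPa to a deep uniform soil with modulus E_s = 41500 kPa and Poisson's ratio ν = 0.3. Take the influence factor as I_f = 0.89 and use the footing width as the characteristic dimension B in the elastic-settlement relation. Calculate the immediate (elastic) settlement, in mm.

S_e ≈ 6.65 mm

Immediate (elastic) settlement: S_e = q·B·(1−ν²)/E_s · I_f.
S_e = 142 × 2.4 × (1 − 0.3²) / 41500 × 0.89
    = 142 × 2.4 × 0.91 / 41500 × 0.89
    = 0.006651 m = 6.651 mm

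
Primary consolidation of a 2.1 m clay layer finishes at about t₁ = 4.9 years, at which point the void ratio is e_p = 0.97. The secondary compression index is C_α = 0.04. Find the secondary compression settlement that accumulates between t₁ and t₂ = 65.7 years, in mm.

Secondary compression: S_s = C_α·H/(1+e_p)·log₁₀(t₂/t₁)
S_s = 0.04×2.1/(1+0.97)×log₁₀(65.7/4.9)
    = 0.04264 × 1.127 = 0.04807 m

S_s ≈ 48.1 mm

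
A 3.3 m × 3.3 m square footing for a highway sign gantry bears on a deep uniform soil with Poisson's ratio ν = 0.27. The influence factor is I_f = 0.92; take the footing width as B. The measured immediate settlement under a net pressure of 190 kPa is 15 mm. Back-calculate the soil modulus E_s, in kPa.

E_s ≈ 35700 kPa

S_e = q·B·(1−ν²)/E_s · I_f  ⇒  E_s = q·B·(1−ν²)·I_f / S_e.
E_s = 190 × 3.3 × 0.9271 × 0.92 / 0.015 = 35650 kPa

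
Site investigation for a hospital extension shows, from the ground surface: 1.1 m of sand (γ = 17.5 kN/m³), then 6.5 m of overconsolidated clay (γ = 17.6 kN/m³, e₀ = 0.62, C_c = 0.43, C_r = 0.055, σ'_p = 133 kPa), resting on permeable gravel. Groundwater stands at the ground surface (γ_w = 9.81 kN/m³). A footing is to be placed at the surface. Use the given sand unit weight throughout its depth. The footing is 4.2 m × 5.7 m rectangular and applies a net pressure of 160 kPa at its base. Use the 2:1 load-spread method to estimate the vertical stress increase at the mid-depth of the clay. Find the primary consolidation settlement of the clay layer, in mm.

Mid-depth of clay below the ground surface: z = 1.1 + 6.5/2 = 4.35 m.
Total vertical stress at mid-clay: σ_v = 17.5×1.1 + 17.6×3.25 = 76.45 kPa.
Pore pressure: u = 9.81×(4.35 − 0) = 42.673 kPa.
Initial effective stress: σ'_0 = σ_v − u = 76.45 − 42.673 = 33.777 kPa.
Stress increase at mid-clay by the 2:1 spreading method:
Δσ = qBL/((B+z)(L+z)) = 160×4.2×5.7/((4.2+4.35)(5.7+4.35)) = 44.577 kPa
Final effective stress: σ'_f = 33.777 + 44.577 = 78.354 kPa.
σ'_f = 78.354 ≤ σ'_p = 133 kPa, so the clay remains overconsolidated and only the recompression index applies:
S_c = C_r·H/(1+e₀)·log₁₀(σ'_f/σ'_0) = 0.055×6.5/1.62×log₁₀(78.354/33.777)
    = 0.22068 × 0.36544 = 0.08064 m

S_c ≈ 80.6 mm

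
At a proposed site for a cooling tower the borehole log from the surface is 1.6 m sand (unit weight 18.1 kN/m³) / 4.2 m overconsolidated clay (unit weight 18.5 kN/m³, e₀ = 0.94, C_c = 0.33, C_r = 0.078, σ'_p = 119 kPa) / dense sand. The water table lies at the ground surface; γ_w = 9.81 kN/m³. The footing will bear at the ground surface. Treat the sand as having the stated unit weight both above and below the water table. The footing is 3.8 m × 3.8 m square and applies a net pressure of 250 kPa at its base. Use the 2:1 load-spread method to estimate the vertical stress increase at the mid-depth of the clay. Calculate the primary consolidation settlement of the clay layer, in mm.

Mid-depth of clay below the ground surface: z = 1.6 + 4.2/2 = 3.7 m.
Total vertical stress at mid-clay: σ_v = 18.1×1.6 + 18.5×2.1 = 67.81 kPa.
Pore pressure: u = 9.81×(3.7 − 0) = 36.297 kPa.
Initial effective stress: σ'_0 = σ_v − u = 67.81 − 36.297 = 31.513 kPa.
Stress increase at mid-clay by the 2:1 spreading method:
Δσ = qBL/((B+z)(L+z)) = 250×3.8×3.8/((3.8+3.7)(3.8+3.7)) = 64.178 kPa
Final effective stress: σ'_f = 31.513 + 64.178 = 95.691 kPa.
σ'_f = 95.691 ≤ σ'_p = 119 kPa, so the clay remains overconsolidated and only the recompression index applies:
S_c = C_r·H/(1+e₀)·log₁₀(σ'_f/σ'_0) = 0.078×4.2/1.94×log₁₀(95.691/31.513)
    = 0.16886 × 0.48238 = 0.08146 m

S_c ≈ 81.5 mm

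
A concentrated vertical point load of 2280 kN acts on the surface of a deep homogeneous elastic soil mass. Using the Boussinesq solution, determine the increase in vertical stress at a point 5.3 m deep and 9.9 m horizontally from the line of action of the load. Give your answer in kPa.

Boussinesq vertical stress below a point load on an elastic half-space:
Δσ_z = 3P/(2πz²) · [1 + (r/z)²]^(−5/2)
r/z = 9.9/5.3 = 1.8679; [1+(r/z)²]^(−5/2) = 0.02342.
Δσ_z = 3×2280/(2π×5.3²) × 0.02342 = 38.755 × 0.02342 = 0.9076 kPa

Δσ_z ≈ 0.908 kPa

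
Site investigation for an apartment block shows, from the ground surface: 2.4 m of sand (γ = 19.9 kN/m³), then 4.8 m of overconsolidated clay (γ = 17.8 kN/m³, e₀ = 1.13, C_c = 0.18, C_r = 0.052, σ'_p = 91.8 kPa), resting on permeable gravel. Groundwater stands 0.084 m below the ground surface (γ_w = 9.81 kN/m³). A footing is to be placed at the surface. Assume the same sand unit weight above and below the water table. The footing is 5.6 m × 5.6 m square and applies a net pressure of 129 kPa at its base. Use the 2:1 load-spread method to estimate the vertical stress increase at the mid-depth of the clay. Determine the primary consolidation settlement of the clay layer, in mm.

Mid-depth of clay below the ground surface: z = 2.4 + 4.8/2 = 4.8 m.
Total vertical stress at mid-clay: σ_v = 19.9×2.4 + 17.8×2.4 = 90.48 kPa.
Pore pressure: u = 9.81×(4.8 − 0.084) = 46.264 kPa.
Initial effective stress: σ'_0 = σ_v − u = 90.48 − 46.264 = 44.216 kPa.
Stress increase at mid-clay by the 2:1 spreading method:
Δσ = qBL/((B+z)(L+z)) = 129×5.6×5.6/((5.6+4.8)(5.6+4.8)) = 37.402 kPa
Final effective stress: σ'_f = 44.216 + 37.402 = 81.618 kPa.
σ'_f = 81.618 ≤ σ'_p = 91.8 kPa, so the clay remains overconsolidated and only the recompression index applies:
S_c = C_r·H/(1+e₀)·log₁₀(σ'_f/σ'_0) = 0.052×4.8/2.13×log₁₀(81.618/44.216)
    = 0.11718 × 0.26621 = 0.0312 m

S_c ≈ 31.2 mm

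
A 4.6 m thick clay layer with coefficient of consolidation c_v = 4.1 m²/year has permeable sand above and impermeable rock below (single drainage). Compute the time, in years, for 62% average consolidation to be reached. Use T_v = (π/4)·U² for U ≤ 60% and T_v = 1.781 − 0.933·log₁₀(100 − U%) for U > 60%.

Drainage path length: H_d = H = 4.6 m (single drainage).
U > 60%: T_v = 1.781 − 0.933·log₁₀(100 − 62) = 0.30706.
t = T_v·H_d²/c_v = 0.30706×4.6²/4.1 = 1.585 years.

t ≈ 1.58 years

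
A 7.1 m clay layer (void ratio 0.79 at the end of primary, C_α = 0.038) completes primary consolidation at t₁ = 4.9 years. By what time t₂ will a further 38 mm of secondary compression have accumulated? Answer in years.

t₂ ≈ 8.76 years

S_s = C_α·H/(1+e_p)·log₁₀(t₂/t₁) ⇒ log₁₀(t₂/t₁) = S_s·(1+e_p)/(C_α·H).
log₁₀(t₂/t₁) = 0.038 × (1+0.79) / (0.038×7.1) = 0.2521
t₂ = t₁ × 10^0.2521 = 4.9 × 1.787 = 8.756 years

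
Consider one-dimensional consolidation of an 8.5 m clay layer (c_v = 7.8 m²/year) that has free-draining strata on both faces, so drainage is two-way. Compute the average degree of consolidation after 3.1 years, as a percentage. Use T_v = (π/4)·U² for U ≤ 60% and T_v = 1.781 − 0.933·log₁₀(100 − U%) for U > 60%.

U ≈ 97 %

Drainage path length: H_d = H/2 = 4.25 m (double drainage).
T_v = c_v·t/H_d² = 7.8×3.1/4.25² = 1.3387.
T_v = 1.3387 corresponds to the U > 60% branch:
U = 1 − 10^((1.781 − T_v)/0.933)/100 = 0.9702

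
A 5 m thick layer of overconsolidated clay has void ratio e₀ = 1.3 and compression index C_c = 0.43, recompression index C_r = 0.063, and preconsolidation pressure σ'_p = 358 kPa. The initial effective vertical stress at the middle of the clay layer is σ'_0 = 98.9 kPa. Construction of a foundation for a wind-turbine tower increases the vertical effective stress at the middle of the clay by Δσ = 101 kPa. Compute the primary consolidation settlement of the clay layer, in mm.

Final effective stress: σ'_f = 98.9 + 101 = 199.9 kPa.
σ'_f = 199.9 ≤ σ'_p = 358 kPa, so the clay remains overconsolidated and only the recompression index applies:
S_c = C_r·H/(1+e₀)·log₁₀(σ'_f/σ'_0) = 0.063×5/2.3×log₁₀(199.9/98.9)
    = 0.13696 × 0.30562 = 0.04186 m

S_c ≈ 41.9 mm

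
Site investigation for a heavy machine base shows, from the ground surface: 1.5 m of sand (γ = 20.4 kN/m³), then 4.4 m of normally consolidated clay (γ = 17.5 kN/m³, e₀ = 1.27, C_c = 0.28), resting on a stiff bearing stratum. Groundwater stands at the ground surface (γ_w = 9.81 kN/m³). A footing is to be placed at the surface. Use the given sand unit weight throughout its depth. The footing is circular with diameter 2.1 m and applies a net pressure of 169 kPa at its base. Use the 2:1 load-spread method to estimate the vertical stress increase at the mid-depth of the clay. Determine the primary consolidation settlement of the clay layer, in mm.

S_c ≈ 122 mm

Mid-depth of clay below the ground surface: z = 1.5 + 4.4/2 = 3.7 m.
Total vertical stress at mid-clay: σ_v = 20.4×1.5 + 17.5×2.2 = 69.1 kPa.
Pore pressure: u = 9.81×(3.7 − 0) = 36.297 kPa.
Initial effective stress: σ'_0 = σ_v − u = 69.1 − 36.297 = 32.803 kPa.
Stress increase at mid-clay by the 2:1 spreading method:
Δσ ≈ qD²/(D+z)² = 169×2.1²/(2.1+3.7)² = 22.155 kPa
Final effective stress: σ'_f = σ'_0 + Δσ = 32.803 + 22.155 = 54.958 kPa.
Normally consolidated clay, so the full stress increment lies on the virgin compression line:
S_c = C_c·H/(1+e₀)·log₁₀(σ'_f/σ'_0) = 0.28×4.4/(1+1.27)×log₁₀(54.958/32.803)
    = 0.54273 × 0.22412 = 0.1216 m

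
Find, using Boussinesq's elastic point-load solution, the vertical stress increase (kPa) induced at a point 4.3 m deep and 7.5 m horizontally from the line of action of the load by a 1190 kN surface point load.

Boussinesq vertical stress below a point load on an elastic half-space:
Δσ_z = 3P/(2πz²) · [1 + (r/z)²]^(−5/2)
r/z = 7.5/4.3 = 1.7442; [1+(r/z)²]^(−5/2) = 0.030441.
Δσ_z = 3×1190/(2π×4.3²) × 0.030441 = 30.729 × 0.030441 = 0.9354 kPa

Δσ_z ≈ 0.935 kPa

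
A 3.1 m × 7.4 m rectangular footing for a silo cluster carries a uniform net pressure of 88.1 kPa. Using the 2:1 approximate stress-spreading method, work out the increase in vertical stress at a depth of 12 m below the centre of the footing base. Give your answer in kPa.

By the 2:1 method the load spreads at 1 horizontal : 2 vertical, so at depth z the loaded area has grown by z in each plan dimension:
Δσ = qBL/((B+z)(L+z)) = 88.1×3.1×7.4/((3.1+12)(7.4+12)) = 6.8991 kPa

Δσ_z ≈ 6.9 kPa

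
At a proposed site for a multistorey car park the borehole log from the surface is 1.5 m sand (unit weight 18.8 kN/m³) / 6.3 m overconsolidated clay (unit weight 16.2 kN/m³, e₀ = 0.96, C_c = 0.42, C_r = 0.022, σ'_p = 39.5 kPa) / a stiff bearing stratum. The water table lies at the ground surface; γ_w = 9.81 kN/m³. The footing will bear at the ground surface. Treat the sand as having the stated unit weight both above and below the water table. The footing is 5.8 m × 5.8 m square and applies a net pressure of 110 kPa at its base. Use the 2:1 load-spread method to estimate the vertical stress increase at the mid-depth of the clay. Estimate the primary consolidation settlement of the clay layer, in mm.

Mid-depth of clay below the ground surface: z = 1.5 + 6.3/2 = 4.65 m.
Total vertical stress at mid-clay: σ_v = 18.8×1.5 + 16.2×3.15 = 79.23 kPa.
Pore pressure: u = 9.81×(4.65 − 0) = 45.617 kPa.
Initial effective stress: σ'_0 = σ_v − u = 79.23 − 45.617 = 33.613 kPa.
Stress increase at mid-clay by the 2:1 spreading method:
Δσ = qBL/((B+z)(L+z)) = 110×5.8×5.8/((5.8+4.65)(5.8+4.65)) = 33.886 kPa
Final effective stress: σ'_f = 33.613 + 33.886 = 67.499 kPa.
σ'_f = 67.499 > σ'_p = 39.5 kPa, so the stress path crosses the preconsolidation pressure — recompression up to σ'_p, then virgin compression beyond:
S_c = H/(1+e₀)·[C_r·log₁₀(σ'_p/σ'_0) + C_c·log₁₀(σ'_f/σ'_p)]
    = 6.3/1.96 × [0.022×log₁₀(39.5/33.613) + 0.42×log₁₀(67.499/39.5)]
    = 3.2143 × [0.001542 + 0.097734] = 0.3191 m

S_c ≈ 319 mm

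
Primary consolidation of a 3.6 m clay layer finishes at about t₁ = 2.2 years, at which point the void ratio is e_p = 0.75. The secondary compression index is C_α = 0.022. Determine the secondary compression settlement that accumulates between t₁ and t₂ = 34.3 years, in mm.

Secondary compression: S_s = C_α·H/(1+e_p)·log₁₀(t₂/t₁)
S_s = 0.022×3.6/(1+0.75)×log₁₀(34.3/2.2)
    = 0.04526 × 1.193 = 0.05399 m

S_s ≈ 54 mm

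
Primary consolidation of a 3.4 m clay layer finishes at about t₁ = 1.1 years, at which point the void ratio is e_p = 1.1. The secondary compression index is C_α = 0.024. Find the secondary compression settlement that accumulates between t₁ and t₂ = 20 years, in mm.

Secondary compression: S_s = C_α·H/(1+e_p)·log₁₀(t₂/t₁)
S_s = 0.024×3.4/(1+1.1)×log₁₀(20/1.1)
    = 0.03886 × 1.26 = 0.04895 m

S_s ≈ 48.9 mm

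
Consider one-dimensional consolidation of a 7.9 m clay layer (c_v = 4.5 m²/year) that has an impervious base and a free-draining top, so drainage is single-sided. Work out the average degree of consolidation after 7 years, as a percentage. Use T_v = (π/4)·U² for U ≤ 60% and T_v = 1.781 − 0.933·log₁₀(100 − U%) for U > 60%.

U ≈ 76.7 %

Drainage path length: H_d = H = 7.9 m (single drainage).
T_v = c_v·t/H_d² = 4.5×7/7.9² = 0.50473.
T_v = 0.50473 corresponds to the U > 60% branch:
U = 1 − 10^((1.781 − T_v)/0.933)/100 = 0.7667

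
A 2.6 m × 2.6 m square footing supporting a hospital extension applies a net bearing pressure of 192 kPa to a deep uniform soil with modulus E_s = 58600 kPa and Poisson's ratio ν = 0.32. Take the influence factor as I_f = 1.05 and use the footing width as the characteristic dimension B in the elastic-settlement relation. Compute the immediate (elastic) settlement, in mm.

Immediate (elastic) settlement: S_e = q·B·(1−ν²)/E_s · I_f.
S_e = 192 × 2.6 × (1 − 0.32²) / 58600 × 1.05
    = 192 × 2.6 × 0.8976 / 58600 × 1.05
    = 0.008029 m = 8.029 mm

S_e ≈ 8.03 mm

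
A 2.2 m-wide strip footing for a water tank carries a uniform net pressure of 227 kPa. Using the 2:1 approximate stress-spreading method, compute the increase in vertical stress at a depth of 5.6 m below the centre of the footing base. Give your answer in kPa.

By the 2:1 method the load spreads at 1 horizontal : 2 vertical, so at depth z the loaded area has grown by z in each plan dimension:
Δσ = qB/(B+z) = 227×2.2/(2.2+5.6) = 64.026 kPa

Δσ_z ≈ 64 kPa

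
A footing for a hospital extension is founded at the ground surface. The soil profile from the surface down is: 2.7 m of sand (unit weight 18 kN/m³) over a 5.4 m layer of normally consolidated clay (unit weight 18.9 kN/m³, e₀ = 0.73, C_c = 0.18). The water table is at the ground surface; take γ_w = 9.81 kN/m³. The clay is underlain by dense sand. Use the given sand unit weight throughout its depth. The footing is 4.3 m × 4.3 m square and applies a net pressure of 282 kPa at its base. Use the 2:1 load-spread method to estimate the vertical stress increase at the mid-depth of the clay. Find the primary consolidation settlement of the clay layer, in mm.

Mid-depth of clay below the ground surface: z = 2.7 + 5.4/2 = 5.4 m.
Total vertical stress at mid-clay: σ_v = 18×2.7 + 18.9×2.7 = 99.63 kPa.
Pore pressure: u = 9.81×(5.4 − 0) = 52.974 kPa.
Initial effective stress: σ'_0 = σ_v − u = 99.63 − 52.974 = 46.656 kPa.
Stress increase at mid-clay by the 2:1 spreading method:
Δσ = qBL/((B+z)(L+z)) = 282×4.3×4.3/((4.3+5.4)(4.3+5.4)) = 55.417 kPa
Final effective stress: σ'_f = σ'_0 + Δσ = 46.656 + 55.417 = 102.07 kPa.
Normally consolidated clay, so the full stress increment lies on the virgin compression line:
S_c = C_c·H/(1+e₀)·log₁₀(σ'_f/σ'_0) = 0.18×5.4/(1+0.73)×log₁₀(102.07/46.656)
    = 0.56185 × 0.33999 = 0.191 m

S_c ≈ 191 mm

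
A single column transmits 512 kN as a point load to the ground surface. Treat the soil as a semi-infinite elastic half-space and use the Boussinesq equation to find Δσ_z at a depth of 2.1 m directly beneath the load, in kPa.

Δσ_z ≈ 55.4 kPa

Boussinesq vertical stress below a point load on an elastic half-space:
Δσ_z = 3P/(2πz²) · [1 + (r/z)²]^(−5/2)
r/z = 0/2.1 = 0; [1+(r/z)²]^(−5/2) = 1.
Δσ_z = 3×512/(2π×2.1²) × 1 = 55.434 × 1 = 55.43 kPa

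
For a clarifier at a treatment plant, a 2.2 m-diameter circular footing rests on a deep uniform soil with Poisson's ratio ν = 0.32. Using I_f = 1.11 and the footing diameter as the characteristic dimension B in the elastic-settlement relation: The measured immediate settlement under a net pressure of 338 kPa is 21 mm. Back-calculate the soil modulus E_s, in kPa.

E_s ≈ 35300 kPa

S_e = q·B·(1−ν²)/E_s · I_f  ⇒  E_s = q·B·(1−ν²)·I_f / S_e.
E_s = 338 × 2.2 × 0.8976 × 1.11 / 0.021 = 35280 kPa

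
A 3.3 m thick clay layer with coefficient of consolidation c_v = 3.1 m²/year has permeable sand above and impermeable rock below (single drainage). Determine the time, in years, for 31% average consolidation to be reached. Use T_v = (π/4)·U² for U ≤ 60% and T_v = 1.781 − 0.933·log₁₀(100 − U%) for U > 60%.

t ≈ 0.265 years

Drainage path length: H_d = H = 3.3 m (single drainage).
U ≤ 60%: T_v = (π/4)·U² = (π/4)×0.31² = 0.075477.
t = T_v·H_d²/c_v = 0.075477×3.3²/3.1 = 0.2651 years.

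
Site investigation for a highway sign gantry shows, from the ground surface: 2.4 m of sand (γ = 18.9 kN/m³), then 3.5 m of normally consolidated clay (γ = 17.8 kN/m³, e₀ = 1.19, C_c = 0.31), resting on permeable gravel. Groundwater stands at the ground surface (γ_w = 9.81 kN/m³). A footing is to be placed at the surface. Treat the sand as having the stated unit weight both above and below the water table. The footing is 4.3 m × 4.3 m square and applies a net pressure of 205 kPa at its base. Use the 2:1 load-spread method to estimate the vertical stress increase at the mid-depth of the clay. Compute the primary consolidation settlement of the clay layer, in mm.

S_c ≈ 196 mm

Mid-depth of clay below the ground surface: z = 2.4 + 3.5/2 = 4.15 m.
Total vertical stress at mid-clay: σ_v = 18.9×2.4 + 17.8×1.75 = 76.51 kPa.
Pore pressure: u = 9.81×(4.15 − 0) = 40.712 kPa.
Initial effective stress: σ'_0 = σ_v − u = 76.51 − 40.712 = 35.798 kPa.
Stress increase at mid-clay by the 2:1 spreading method:
Δσ = qBL/((B+z)(L+z)) = 205×4.3×4.3/((4.3+4.15)(4.3+4.15)) = 53.086 kPa
Final effective stress: σ'_f = σ'_0 + Δσ = 35.798 + 53.086 = 88.884 kPa.
Normally consolidated clay, so the full stress increment lies on the virgin compression line:
S_c = C_c·H/(1+e₀)·log₁₀(σ'_f/σ'_0) = 0.31×3.5/(1+1.19)×log₁₀(88.884/35.798)
    = 0.49543 × 0.39496 = 0.1957 m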